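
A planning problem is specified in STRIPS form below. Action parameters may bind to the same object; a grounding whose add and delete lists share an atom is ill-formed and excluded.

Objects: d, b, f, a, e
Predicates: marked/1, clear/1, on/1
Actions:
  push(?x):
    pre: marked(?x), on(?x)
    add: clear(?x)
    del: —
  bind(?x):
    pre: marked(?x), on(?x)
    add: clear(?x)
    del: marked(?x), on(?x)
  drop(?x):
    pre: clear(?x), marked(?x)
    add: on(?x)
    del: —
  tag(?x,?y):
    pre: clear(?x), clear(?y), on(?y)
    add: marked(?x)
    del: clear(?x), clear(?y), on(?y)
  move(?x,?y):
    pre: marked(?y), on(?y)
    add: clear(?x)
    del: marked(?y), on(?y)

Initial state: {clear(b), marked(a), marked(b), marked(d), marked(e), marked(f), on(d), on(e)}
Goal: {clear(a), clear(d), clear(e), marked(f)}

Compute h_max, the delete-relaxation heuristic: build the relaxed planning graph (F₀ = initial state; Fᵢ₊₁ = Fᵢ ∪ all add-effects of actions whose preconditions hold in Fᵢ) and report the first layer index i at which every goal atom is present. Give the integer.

1

F0 = init (8 atoms)
F1 = F0 ∪ {clear(a), clear(d), clear(e), clear(f), on(b)}  (13 atoms)
goal ⊆ F1  ⇒  h_max = 1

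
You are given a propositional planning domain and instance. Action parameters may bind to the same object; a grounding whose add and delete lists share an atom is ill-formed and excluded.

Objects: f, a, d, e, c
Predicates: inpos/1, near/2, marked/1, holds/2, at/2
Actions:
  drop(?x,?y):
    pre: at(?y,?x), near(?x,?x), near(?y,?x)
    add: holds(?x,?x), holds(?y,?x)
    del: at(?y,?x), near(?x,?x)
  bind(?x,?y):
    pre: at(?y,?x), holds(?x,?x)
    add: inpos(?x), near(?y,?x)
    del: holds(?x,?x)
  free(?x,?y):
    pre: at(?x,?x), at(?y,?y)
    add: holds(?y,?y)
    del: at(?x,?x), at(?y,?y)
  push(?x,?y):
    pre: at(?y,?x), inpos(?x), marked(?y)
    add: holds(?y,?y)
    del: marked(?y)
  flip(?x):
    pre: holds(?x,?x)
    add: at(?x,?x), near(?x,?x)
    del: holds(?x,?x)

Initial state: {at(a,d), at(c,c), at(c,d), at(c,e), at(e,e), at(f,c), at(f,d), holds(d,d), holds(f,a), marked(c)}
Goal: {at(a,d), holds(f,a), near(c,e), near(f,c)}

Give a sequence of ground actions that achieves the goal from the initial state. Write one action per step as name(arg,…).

free(e,e); bind(e,c); free(c,c); bind(c,f)

1. free(e,e)  →  {at(a,d), at(c,c), at(c,d), at(c,e), at(f,c), at(f,d), holds(d,d), holds(e,e), holds(f,a), marked(c)}
2. bind(e,c)  →  {at(a,d), at(c,c), at(c,d), at(c,e), at(f,c), at(f,d), holds(d,d), holds(f,a), inpos(e), marked(c), near(c,e)}
3. free(c,c)  →  {at(a,d), at(c,d), at(c,e), at(f,c), at(f,d), holds(c,c), holds(d,d), holds(f,a), inpos(e), marked(c), near(c,e)}
4. bind(c,f)  →  {at(a,d), at(c,d), at(c,e), at(f,c), at(f,d), holds(d,d), holds(f,a), inpos(c), inpos(e), marked(c), near(c,e), near(f,c)}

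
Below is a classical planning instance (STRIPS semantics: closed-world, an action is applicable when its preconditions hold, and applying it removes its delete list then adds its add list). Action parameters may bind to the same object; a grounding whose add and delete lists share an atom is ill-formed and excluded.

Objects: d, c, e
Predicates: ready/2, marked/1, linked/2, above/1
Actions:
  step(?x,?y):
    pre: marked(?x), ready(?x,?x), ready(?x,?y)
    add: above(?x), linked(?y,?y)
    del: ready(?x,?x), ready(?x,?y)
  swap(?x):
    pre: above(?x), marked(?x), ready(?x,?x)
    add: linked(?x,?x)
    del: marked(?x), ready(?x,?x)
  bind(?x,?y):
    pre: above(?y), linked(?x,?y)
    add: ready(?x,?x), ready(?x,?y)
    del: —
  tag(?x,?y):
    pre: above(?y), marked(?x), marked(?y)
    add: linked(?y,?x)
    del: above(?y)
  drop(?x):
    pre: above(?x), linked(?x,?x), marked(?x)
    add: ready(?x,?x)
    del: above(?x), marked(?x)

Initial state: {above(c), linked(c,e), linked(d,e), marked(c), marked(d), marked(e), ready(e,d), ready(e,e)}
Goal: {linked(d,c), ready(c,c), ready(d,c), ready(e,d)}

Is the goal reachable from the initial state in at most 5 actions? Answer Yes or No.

No

1. step(e,e)  →  {above(c), above(e), linked(c,e), linked(d,e), linked(e,e), marked(c), marked(d), marked(e), ready(e,d)}
2. bind(d,e)  →  {above(c), above(e), linked(c,e), linked(d,e), linked(e,e), marked(c), marked(d), marked(e), ready(d,d), ready(d,e), ready(e,d)}
3. step(d,d)  →  {above(c), above(d), above(e), linked(c,e), linked(d,d), linked(d,e), linked(e,e), marked(c), marked(d), marked(e), ready(d,e), ready(e,d)}
4. bind(c,e)  →  {above(c), above(d), above(e), linked(c,e), linked(d,d), linked(d,e), linked(e,e), marked(c), marked(d), marked(e), ready(c,c), ready(c,e), ready(d,e), ready(e,d)}
5. tag(c,d)  →  {above(c), above(e), linked(c,e), linked(d,c), linked(d,d), linked(d,e), linked(e,e), marked(c), marked(d), marked(e), ready(c,c), ready(c,e), ready(d,e), ready(e,d)}
6. bind(d,c)  →  {above(c), above(e), linked(c,e), linked(d,c), linked(d,d), linked(d,e), linked(e,e), marked(c), marked(d), marked(e), ready(c,c), ready(c,e), ready(d,c), ready(d,d), ready(d,e), ready(e,d)}
optimal plan length = 6; 6 > 5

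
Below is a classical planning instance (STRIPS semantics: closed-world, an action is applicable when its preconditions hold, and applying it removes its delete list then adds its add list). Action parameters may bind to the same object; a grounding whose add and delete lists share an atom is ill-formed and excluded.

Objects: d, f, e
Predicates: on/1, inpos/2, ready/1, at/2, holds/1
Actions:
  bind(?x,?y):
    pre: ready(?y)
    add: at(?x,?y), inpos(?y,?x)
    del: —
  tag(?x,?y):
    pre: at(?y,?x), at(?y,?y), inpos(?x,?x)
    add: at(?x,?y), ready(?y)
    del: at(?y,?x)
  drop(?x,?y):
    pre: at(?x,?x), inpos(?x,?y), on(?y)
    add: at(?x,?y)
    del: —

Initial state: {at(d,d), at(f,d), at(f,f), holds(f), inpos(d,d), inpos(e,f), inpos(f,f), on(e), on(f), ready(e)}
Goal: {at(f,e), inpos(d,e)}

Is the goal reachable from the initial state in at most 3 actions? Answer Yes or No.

1. bind(f,e)  →  {at(d,d), at(f,d), at(f,e), at(f,f), holds(f), inpos(d,d), inpos(e,f), inpos(f,f), on(e), on(f), ready(e)}
2. tag(d,f)  →  {at(d,d), at(d,f), at(f,e), at(f,f), holds(f), inpos(d,d), inpos(e,f), inpos(f,f), on(e), on(f), ready(e), ready(f)}
3. tag(f,d)  →  {at(d,d), at(f,d), at(f,e), at(f,f), holds(f), inpos(d,d), inpos(e,f), inpos(f,f), on(e), on(f), ready(d), ready(e), ready(f)}
4. bind(e,d)  →  {at(d,d), at(e,d), at(f,d), at(f,e), at(f,f), holds(f), inpos(d,d), inpos(d,e), inpos(e,f), inpos(f,f), on(e), on(f), ready(d), ready(e), ready(f)}
optimal plan length = 4; 4 > 3

No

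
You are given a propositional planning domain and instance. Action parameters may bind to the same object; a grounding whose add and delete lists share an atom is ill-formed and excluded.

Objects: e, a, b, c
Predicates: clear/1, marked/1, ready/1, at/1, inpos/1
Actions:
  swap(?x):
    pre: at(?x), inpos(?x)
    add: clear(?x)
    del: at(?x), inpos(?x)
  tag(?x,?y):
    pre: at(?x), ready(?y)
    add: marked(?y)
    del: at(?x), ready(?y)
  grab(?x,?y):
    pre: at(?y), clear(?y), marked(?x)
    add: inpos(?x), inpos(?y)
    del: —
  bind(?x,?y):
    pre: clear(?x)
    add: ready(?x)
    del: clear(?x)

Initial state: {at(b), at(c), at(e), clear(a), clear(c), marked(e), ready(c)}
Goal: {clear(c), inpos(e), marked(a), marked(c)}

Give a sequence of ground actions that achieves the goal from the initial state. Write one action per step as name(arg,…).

1. tag(e,c)  →  {at(b), at(c), clear(a), clear(c), marked(c), marked(e)}
2. grab(e,c)  →  {at(b), at(c), clear(a), clear(c), inpos(c), inpos(e), marked(c), marked(e)}
3. bind(a,e)  →  {at(b), at(c), clear(c), inpos(c), inpos(e), marked(c), marked(e), ready(a)}
4. tag(b,a)  →  {at(c), clear(c), inpos(c), inpos(e), marked(a), marked(c), marked(e)}

tag(e,c); grab(e,c); bind(a,e); tag(b,a)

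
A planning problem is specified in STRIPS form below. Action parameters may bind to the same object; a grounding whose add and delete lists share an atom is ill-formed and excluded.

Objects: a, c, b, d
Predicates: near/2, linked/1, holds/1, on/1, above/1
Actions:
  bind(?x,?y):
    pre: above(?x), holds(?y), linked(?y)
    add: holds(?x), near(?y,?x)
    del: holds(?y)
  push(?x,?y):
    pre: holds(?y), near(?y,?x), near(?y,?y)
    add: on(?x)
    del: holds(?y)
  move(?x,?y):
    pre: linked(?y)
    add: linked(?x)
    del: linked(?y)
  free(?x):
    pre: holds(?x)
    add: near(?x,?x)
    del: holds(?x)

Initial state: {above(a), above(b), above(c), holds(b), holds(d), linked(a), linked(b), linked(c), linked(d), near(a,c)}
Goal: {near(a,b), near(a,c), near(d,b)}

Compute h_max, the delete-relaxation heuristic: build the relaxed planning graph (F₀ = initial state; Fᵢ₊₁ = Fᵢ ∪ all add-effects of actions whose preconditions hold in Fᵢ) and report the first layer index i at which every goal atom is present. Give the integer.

F0 = init (10 atoms)
F1 = F0 ∪ {holds(a), holds(c), near(b,a), near(b,b), near(b,c), near(d,a), near(d,b), near(d,c), near(d,d)}  (19 atoms)
F2 = F1 ∪ {near(a,a), near(a,b), near(c,a), near(c,b), near(c,c), on(a), on(b), on(c), on(d)}  (28 atoms)
goal ⊆ F2  ⇒  h_max = 2

2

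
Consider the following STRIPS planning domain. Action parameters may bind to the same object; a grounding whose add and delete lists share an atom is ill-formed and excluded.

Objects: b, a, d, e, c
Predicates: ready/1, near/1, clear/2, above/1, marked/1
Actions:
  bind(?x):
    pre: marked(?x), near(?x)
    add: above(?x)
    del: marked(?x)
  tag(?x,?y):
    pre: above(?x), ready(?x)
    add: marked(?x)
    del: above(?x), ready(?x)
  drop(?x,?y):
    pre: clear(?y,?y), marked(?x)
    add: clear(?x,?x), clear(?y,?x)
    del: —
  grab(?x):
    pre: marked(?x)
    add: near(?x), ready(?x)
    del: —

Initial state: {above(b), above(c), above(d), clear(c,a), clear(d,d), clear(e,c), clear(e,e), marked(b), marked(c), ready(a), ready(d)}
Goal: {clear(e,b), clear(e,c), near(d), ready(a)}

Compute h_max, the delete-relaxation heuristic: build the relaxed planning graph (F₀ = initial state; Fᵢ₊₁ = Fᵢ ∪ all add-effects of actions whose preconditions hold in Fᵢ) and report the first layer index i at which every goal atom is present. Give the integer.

F0 = init (11 atoms)
F1 = F0 ∪ {clear(b,b), clear(c,c), clear(d,b), clear(d,c), clear(e,b), marked(d), near(b), near(c), ready(b), ready(c)}  (21 atoms)
F2 = F1 ∪ {clear(b,c), clear(b,d), clear(c,b), clear(c,d), clear(e,d), near(d)}  (27 atoms)
goal ⊆ F2  ⇒  h_max = 2

2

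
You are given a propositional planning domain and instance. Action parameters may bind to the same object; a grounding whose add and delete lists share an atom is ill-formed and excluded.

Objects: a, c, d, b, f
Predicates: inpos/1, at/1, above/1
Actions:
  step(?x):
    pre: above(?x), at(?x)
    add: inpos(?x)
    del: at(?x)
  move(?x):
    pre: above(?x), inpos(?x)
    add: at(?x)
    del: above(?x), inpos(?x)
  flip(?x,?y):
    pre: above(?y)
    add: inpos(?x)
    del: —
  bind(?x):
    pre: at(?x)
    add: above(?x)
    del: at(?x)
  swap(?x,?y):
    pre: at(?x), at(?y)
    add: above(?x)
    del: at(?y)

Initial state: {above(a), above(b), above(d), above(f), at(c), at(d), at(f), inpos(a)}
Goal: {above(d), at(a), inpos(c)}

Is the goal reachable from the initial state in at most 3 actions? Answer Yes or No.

Yes

1. move(a)  →  {above(b), above(d), above(f), at(a), at(c), at(d), at(f)}
2. flip(c,d)  →  {above(b), above(d), above(f), at(a), at(c), at(d), at(f), inpos(c)}
optimal plan length = 2; 2 ≤ 3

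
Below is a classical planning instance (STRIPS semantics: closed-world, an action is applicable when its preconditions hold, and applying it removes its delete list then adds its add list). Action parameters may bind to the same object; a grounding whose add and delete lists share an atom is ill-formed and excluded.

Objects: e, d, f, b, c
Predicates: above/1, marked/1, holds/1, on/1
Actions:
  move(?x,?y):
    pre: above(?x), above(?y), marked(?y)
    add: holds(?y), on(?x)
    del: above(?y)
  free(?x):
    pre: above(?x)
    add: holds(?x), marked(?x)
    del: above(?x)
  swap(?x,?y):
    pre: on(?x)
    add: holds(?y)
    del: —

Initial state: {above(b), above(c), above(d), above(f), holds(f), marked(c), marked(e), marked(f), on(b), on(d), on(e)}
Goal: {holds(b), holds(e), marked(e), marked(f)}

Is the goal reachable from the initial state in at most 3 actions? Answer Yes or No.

Yes

1. free(b)  →  {above(c), above(d), above(f), holds(b), holds(f), marked(b), marked(c), marked(e), marked(f), on(b), on(d), on(e)}
2. swap(e,e)  →  {above(c), above(d), above(f), holds(b), holds(e), holds(f), marked(b), marked(c), marked(e), marked(f), on(b), on(d), on(e)}
optimal plan length = 2; 2 ≤ 3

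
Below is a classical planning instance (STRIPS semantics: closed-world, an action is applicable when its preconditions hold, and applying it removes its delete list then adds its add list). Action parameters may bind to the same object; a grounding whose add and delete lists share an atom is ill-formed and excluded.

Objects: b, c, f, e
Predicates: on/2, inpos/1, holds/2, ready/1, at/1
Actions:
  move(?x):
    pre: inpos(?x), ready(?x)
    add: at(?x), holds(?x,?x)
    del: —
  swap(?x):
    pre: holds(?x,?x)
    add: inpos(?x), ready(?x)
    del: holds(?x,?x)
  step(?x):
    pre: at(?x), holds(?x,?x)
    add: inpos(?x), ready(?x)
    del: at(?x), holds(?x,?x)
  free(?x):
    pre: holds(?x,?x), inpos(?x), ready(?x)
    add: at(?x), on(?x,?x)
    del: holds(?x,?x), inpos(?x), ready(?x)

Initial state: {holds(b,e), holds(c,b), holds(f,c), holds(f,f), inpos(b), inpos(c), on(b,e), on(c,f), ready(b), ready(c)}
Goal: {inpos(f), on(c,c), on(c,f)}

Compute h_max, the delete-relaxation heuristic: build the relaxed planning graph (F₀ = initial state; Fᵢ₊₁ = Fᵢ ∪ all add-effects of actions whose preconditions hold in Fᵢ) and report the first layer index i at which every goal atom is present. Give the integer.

F0 = init (10 atoms)
F1 = F0 ∪ {at(b), at(c), holds(b,b), holds(c,c), inpos(f), ready(f)}  (16 atoms)
F2 = F1 ∪ {at(f), on(b,b), on(c,c), on(f,f)}  (20 atoms)
goal ⊆ F2  ⇒  h_max = 2

2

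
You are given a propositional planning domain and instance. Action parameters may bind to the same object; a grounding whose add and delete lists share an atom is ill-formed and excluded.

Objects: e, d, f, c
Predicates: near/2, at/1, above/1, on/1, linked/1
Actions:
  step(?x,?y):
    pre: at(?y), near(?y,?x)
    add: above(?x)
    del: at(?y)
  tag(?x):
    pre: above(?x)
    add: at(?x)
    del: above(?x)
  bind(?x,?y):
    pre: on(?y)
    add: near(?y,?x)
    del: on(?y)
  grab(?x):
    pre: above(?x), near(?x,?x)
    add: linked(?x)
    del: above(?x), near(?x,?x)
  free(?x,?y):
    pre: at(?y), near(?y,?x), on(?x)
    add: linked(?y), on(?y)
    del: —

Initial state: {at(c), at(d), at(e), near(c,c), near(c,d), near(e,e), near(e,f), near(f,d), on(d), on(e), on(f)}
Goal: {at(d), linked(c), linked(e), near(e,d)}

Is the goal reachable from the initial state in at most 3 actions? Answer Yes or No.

1. bind(d,e)  →  {at(c), at(d), at(e), near(c,c), near(c,d), near(e,d), near(e,e), near(e,f), near(f,d), on(d), on(f)}
2. free(d,e)  →  {at(c), at(d), at(e), linked(e), near(c,c), near(c,d), near(e,d), near(e,e), near(e,f), near(f,d), on(d), on(e), on(f)}
3. free(d,c)  →  {at(c), at(d), at(e), linked(c), linked(e), near(c,c), near(c,d), near(e,d), near(e,e), near(e,f), near(f,d), on(c), on(d), on(e), on(f)}
optimal plan length = 3; 3 ≤ 3

Yes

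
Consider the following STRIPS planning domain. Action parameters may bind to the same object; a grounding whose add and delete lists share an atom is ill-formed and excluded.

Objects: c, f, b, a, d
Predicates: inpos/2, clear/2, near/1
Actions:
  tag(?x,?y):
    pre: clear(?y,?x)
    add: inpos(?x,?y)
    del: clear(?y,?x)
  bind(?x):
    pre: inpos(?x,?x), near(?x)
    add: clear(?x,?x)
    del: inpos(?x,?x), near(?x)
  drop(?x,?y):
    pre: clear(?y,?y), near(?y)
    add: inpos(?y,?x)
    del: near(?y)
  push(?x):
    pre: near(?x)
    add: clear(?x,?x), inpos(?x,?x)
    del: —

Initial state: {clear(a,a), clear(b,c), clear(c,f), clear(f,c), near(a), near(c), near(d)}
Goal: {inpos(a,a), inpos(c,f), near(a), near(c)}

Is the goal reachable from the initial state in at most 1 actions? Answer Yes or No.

No

1. tag(c,f)  →  {clear(a,a), clear(b,c), clear(c,f), inpos(c,f), near(a), near(c), near(d)}
2. tag(a,a)  →  {clear(b,c), clear(c,f), inpos(a,a), inpos(c,f), near(a), near(c), near(d)}
optimal plan length = 2; 2 > 1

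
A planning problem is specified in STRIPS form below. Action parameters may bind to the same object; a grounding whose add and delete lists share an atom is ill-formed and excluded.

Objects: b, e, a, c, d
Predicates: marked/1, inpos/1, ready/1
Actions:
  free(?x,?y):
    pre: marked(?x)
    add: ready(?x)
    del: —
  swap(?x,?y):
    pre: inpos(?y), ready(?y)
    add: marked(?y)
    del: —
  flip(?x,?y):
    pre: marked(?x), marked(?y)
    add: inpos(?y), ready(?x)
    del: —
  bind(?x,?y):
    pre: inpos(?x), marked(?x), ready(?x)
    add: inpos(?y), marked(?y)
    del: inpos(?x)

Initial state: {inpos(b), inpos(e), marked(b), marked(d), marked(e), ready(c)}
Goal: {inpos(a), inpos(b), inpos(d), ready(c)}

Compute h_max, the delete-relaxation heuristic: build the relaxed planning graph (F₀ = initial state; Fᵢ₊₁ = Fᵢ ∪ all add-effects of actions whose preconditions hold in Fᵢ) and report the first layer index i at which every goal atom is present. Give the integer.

F0 = init (6 atoms)
F1 = F0 ∪ {inpos(d), ready(b), ready(d), ready(e)}  (10 atoms)
F2 = F1 ∪ {inpos(a), inpos(c), marked(a), marked(c)}  (14 atoms)
goal ⊆ F2  ⇒  h_max = 2

2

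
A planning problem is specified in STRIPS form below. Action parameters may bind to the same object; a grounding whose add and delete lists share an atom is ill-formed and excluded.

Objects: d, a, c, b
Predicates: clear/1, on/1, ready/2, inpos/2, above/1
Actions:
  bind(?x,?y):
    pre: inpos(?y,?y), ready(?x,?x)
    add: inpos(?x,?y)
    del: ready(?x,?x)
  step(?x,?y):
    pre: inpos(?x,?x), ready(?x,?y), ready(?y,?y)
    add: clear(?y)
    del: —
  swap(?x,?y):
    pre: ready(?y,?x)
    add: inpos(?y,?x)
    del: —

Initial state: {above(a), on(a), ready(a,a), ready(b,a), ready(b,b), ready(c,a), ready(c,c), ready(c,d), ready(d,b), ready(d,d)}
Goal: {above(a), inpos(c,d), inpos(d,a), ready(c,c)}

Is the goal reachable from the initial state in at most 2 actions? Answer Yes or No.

No

1. swap(d,c)  →  {above(a), inpos(c,d), on(a), ready(a,a), ready(b,a), ready(b,b), ready(c,a), ready(c,c), ready(c,d), ready(d,b), ready(d,d)}
2. swap(a,a)  →  {above(a), inpos(a,a), inpos(c,d), on(a), ready(a,a), ready(b,a), ready(b,b), ready(c,a), ready(c,c), ready(c,d), ready(d,b), ready(d,d)}
3. bind(d,a)  →  {above(a), inpos(a,a), inpos(c,d), inpos(d,a), on(a), ready(a,a), ready(b,a), ready(b,b), ready(c,a), ready(c,c), ready(c,d), ready(d,b)}
optimal plan length = 3; 3 > 2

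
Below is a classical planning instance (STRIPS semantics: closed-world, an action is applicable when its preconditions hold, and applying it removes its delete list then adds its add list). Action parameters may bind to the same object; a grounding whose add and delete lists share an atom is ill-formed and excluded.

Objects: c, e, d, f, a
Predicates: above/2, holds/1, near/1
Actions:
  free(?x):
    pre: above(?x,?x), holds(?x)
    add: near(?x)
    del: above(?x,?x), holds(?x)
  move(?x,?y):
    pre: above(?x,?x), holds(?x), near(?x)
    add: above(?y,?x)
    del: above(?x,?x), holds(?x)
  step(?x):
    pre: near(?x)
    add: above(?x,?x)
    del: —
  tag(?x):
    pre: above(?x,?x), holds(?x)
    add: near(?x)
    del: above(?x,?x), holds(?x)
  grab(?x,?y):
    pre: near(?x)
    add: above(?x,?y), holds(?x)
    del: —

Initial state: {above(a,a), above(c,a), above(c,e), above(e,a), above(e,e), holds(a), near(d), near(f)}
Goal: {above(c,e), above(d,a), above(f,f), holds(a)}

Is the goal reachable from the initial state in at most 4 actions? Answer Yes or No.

1. step(f)  →  {above(a,a), above(c,a), above(c,e), above(e,a), above(e,e), above(f,f), holds(a), near(d), near(f)}
2. grab(d,a)  →  {above(a,a), above(c,a), above(c,e), above(d,a), above(e,a), above(e,e), above(f,f), holds(a), holds(d), near(d), near(f)}
optimal plan length = 2; 2 ≤ 4

Yes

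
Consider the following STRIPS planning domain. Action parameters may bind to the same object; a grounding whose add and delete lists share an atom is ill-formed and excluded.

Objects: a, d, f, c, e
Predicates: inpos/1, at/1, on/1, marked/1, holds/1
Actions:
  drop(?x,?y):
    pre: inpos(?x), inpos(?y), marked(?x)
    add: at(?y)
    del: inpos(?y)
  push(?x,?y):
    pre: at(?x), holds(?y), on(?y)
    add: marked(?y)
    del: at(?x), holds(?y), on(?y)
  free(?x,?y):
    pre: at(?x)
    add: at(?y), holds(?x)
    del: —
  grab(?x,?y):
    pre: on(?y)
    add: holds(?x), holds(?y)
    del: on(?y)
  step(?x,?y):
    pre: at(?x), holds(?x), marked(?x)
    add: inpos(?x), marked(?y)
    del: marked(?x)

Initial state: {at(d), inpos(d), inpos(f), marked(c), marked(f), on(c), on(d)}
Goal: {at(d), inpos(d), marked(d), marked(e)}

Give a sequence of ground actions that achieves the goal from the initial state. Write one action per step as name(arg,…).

free(d,f); push(d,d); free(f,d); step(f,e)

1. free(d,f)  →  {at(d), at(f), holds(d), inpos(d), inpos(f), marked(c), marked(f), on(c), on(d)}
2. push(d,d)  →  {at(f), inpos(d), inpos(f), marked(c), marked(d), marked(f), on(c)}
3. free(f,d)  →  {at(d), at(f), holds(f), inpos(d), inpos(f), marked(c), marked(d), marked(f), on(c)}
4. step(f,e)  →  {at(d), at(f), holds(f), inpos(d), inpos(f), marked(c), marked(d), marked(e), on(c)}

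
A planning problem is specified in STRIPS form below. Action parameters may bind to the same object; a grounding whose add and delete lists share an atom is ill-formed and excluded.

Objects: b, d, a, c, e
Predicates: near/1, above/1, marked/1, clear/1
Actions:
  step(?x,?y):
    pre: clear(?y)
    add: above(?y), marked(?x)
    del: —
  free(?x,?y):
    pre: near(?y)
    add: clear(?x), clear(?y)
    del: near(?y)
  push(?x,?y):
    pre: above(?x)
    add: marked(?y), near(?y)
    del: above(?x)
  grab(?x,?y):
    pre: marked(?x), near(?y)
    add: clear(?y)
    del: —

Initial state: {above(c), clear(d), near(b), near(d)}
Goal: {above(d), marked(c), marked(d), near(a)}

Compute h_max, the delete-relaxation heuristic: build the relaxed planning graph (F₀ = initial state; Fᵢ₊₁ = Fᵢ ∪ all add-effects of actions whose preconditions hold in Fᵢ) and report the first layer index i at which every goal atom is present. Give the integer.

F0 = init (4 atoms)
F1 = F0 ∪ {above(d), clear(a), clear(b), clear(c), clear(e), marked(a), marked(b), marked(c), marked(d), marked(e), near(a), near(c), near(e)}  (17 atoms)
goal ⊆ F1  ⇒  h_max = 1

1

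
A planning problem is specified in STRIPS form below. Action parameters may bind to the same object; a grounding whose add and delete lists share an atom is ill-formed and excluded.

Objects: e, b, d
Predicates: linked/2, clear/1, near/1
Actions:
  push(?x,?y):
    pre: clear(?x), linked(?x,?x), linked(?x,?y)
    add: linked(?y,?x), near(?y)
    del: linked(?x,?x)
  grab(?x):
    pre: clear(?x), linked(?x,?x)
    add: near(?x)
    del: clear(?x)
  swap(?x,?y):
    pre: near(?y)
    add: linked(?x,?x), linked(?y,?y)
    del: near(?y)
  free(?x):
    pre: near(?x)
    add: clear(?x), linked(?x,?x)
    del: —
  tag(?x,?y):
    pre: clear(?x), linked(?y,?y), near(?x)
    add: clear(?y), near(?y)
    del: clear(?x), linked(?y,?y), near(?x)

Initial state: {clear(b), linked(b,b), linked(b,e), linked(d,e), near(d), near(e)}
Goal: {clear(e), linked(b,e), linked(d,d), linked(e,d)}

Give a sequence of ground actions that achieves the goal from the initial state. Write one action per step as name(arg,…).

1. free(e)  →  {clear(b), clear(e), linked(b,b), linked(b,e), linked(d,e), linked(e,e), near(d), near(e)}
2. free(d)  →  {clear(b), clear(d), clear(e), linked(b,b), linked(b,e), linked(d,d), linked(d,e), linked(e,e), near(d), near(e)}
3. push(d,e)  →  {clear(b), clear(d), clear(e), linked(b,b), linked(b,e), linked(d,e), linked(e,d), linked(e,e), near(d), near(e)}
4. swap(e,d)  →  {clear(b), clear(d), clear(e), linked(b,b), linked(b,e), linked(d,d), linked(d,e), linked(e,d), linked(e,e), near(e)}

free(e); free(d); push(d,e); swap(e,d)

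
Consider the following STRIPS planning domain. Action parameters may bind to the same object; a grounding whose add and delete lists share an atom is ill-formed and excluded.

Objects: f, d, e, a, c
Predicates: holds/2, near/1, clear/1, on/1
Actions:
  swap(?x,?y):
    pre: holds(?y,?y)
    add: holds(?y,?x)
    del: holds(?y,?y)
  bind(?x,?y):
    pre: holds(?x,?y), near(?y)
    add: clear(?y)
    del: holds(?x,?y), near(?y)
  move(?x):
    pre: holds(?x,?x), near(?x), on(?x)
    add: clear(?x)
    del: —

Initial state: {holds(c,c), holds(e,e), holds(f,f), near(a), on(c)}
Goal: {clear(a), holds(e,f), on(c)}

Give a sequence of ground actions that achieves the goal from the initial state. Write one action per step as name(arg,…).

1. swap(f,e)  →  {holds(c,c), holds(e,f), holds(f,f), near(a), on(c)}
2. swap(a,f)  →  {holds(c,c), holds(e,f), holds(f,a), near(a), on(c)}
3. bind(f,a)  →  {clear(a), holds(c,c), holds(e,f), on(c)}

swap(f,e); swap(a,f); bind(f,a)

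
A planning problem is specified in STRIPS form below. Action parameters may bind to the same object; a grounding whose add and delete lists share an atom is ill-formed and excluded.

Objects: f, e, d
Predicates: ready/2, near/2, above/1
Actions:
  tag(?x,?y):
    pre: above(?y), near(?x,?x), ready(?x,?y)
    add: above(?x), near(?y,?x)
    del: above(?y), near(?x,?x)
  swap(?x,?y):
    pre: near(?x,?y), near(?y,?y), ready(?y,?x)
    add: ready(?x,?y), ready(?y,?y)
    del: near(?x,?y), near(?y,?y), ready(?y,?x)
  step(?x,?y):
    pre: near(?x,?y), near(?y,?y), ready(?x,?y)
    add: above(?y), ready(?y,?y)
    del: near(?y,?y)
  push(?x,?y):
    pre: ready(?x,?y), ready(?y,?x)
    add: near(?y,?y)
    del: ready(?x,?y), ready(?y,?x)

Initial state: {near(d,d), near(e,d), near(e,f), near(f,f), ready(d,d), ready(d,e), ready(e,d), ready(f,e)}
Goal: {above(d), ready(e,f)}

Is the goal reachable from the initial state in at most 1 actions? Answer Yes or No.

1. swap(e,f)  →  {near(d,d), near(e,d), ready(d,d), ready(d,e), ready(e,d), ready(e,f), ready(f,f)}
2. step(e,d)  →  {above(d), near(e,d), ready(d,d), ready(d,e), ready(e,d), ready(e,f), ready(f,f)}
optimal plan length = 2; 2 > 1

No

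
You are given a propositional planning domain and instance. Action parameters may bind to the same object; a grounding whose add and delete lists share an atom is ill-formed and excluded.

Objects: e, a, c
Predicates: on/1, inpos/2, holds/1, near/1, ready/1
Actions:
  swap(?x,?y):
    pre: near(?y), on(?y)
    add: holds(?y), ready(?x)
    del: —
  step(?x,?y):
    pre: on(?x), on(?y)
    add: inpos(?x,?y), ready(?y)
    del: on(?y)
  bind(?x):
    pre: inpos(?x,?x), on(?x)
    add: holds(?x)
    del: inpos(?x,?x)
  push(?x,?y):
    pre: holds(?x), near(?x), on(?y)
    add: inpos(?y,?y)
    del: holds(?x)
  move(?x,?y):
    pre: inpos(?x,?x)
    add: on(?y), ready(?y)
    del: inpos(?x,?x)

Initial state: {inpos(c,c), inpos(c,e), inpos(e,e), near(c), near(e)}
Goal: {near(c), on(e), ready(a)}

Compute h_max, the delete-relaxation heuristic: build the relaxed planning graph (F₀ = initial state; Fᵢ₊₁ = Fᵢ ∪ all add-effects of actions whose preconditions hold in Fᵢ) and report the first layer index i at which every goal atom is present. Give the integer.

F0 = init (5 atoms)
F1 = F0 ∪ {on(a), on(c), on(e), ready(a), ready(c), ready(e)}  (11 atoms)
goal ⊆ F1  ⇒  h_max = 1

1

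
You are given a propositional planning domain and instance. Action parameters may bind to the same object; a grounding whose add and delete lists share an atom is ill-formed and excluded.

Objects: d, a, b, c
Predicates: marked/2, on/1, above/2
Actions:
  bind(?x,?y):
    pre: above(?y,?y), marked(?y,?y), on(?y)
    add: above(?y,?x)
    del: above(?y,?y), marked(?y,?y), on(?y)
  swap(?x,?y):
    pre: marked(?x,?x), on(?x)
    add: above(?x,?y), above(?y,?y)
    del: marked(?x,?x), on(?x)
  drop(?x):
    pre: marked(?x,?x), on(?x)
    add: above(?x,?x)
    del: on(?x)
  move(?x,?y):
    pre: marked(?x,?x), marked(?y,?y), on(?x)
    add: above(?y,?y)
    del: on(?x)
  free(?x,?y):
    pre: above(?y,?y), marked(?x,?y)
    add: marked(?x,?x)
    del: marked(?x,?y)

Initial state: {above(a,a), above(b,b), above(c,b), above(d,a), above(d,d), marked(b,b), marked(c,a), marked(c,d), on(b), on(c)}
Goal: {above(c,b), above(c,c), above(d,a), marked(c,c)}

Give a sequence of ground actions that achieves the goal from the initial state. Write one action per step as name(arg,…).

1. swap(b,c)  →  {above(a,a), above(b,b), above(b,c), above(c,b), above(c,c), above(d,a), above(d,d), marked(c,a), marked(c,d), on(c)}
2. free(c,d)  →  {above(a,a), above(b,b), above(b,c), above(c,b), above(c,c), above(d,a), above(d,d), marked(c,a), marked(c,c), on(c)}

swap(b,c); free(c,d)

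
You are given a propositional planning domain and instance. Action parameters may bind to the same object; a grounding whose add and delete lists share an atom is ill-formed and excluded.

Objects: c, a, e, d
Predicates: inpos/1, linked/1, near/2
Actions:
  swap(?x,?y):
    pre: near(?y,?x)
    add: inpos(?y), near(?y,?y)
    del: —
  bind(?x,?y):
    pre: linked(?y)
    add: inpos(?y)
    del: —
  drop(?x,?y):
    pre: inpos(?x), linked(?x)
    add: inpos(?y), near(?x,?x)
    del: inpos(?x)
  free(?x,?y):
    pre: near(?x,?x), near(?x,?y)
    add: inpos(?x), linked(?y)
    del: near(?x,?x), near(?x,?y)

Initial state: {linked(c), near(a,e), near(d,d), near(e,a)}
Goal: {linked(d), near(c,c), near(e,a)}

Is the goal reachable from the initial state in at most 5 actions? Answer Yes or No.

1. bind(c,c)  →  {inpos(c), linked(c), near(a,e), near(d,d), near(e,a)}
2. drop(c,a)  →  {inpos(a), linked(c), near(a,e), near(c,c), near(d,d), near(e,a)}
3. free(d,d)  →  {inpos(a), inpos(d), linked(c), linked(d), near(a,e), near(c,c), near(e,a)}
optimal plan length = 3; 3 ≤ 5

Yes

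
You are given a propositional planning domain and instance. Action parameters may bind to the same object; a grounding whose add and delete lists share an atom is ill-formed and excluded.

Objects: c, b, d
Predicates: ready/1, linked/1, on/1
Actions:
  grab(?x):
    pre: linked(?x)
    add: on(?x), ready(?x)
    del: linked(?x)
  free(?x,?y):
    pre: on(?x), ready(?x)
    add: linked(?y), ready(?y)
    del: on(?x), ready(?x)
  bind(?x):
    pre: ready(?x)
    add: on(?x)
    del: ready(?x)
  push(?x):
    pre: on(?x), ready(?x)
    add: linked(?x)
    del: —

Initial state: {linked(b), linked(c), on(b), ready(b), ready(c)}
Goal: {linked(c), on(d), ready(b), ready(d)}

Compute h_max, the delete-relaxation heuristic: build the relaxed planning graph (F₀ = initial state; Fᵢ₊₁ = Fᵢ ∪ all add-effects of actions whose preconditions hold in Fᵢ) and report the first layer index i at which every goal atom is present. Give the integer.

2

F0 = init (5 atoms)
F1 = F0 ∪ {linked(d), on(c), ready(d)}  (8 atoms)
F2 = F1 ∪ {on(d)}  (9 atoms)
goal ⊆ F2  ⇒  h_max = 2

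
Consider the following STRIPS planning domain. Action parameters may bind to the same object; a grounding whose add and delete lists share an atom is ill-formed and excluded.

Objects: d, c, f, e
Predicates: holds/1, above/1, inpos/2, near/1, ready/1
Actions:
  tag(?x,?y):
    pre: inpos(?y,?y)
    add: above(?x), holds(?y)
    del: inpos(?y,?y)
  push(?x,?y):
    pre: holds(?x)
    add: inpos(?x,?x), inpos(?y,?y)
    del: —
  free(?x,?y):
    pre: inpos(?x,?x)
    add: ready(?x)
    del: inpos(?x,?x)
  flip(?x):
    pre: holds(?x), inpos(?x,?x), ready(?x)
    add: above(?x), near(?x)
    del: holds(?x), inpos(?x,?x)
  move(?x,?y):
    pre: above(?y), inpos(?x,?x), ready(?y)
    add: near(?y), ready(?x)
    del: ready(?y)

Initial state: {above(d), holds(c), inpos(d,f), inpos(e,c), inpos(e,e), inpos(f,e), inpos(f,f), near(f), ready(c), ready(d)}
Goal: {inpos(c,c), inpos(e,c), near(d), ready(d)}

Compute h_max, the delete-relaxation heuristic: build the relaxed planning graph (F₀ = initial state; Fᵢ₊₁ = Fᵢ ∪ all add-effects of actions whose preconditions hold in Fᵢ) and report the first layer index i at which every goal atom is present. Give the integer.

F0 = init (10 atoms)
F1 = F0 ∪ {above(c), above(e), above(f), holds(e), holds(f), inpos(c,c), inpos(d,d), near(d), ready(e), ready(f)}  (20 atoms)
goal ⊆ F1  ⇒  h_max = 1

1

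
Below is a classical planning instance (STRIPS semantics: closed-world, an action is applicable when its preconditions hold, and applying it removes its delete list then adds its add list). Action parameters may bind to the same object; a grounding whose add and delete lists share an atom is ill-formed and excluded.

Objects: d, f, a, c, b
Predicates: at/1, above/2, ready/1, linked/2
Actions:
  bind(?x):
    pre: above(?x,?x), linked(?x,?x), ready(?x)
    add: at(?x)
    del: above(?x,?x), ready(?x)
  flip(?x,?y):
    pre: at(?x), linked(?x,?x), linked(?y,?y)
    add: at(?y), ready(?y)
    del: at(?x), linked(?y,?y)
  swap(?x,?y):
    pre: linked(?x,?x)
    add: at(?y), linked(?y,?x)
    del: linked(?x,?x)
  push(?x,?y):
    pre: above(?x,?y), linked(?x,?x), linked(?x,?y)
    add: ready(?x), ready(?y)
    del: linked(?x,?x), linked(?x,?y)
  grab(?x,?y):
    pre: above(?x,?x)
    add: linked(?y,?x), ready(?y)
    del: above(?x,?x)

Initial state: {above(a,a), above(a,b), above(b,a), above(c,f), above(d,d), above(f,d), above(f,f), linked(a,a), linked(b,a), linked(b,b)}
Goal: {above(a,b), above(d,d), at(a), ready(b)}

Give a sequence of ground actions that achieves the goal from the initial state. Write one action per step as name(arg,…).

1. swap(b,a)  →  {above(a,a), above(a,b), above(b,a), above(c,f), above(d,d), above(f,d), above(f,f), at(a), linked(a,a), linked(a,b), linked(b,a)}
2. push(a,b)  →  {above(a,a), above(a,b), above(b,a), above(c,f), above(d,d), above(f,d), above(f,f), at(a), linked(b,a), ready(a), ready(b)}

swap(b,a); push(a,b)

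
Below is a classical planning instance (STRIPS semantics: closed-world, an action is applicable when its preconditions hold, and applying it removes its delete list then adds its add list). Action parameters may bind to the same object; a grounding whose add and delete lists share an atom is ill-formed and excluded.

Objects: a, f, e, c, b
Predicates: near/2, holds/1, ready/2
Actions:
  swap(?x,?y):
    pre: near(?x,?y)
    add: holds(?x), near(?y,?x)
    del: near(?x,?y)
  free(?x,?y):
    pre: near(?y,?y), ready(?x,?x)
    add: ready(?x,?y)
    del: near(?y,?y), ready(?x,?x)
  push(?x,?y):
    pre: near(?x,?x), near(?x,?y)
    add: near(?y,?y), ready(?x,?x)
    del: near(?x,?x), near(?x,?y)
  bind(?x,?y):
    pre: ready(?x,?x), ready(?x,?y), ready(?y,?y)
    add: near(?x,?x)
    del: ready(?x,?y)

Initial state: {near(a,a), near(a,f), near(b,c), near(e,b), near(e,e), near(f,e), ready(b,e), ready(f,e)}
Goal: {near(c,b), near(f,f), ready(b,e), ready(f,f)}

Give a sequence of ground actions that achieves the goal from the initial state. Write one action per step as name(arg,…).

swap(b,c); push(a,f); push(f,e); push(e,b); bind(f,e)

1. swap(b,c)  →  {holds(b), near(a,a), near(a,f), near(c,b), near(e,b), near(e,e), near(f,e), ready(b,e), ready(f,e)}
2. push(a,f)  →  {holds(b), near(c,b), near(e,b), near(e,e), near(f,e), near(f,f), ready(a,a), ready(b,e), ready(f,e)}
3. push(f,e)  →  {holds(b), near(c,b), near(e,b), near(e,e), ready(a,a), ready(b,e), ready(f,e), ready(f,f)}
4. push(e,b)  →  {holds(b), near(b,b), near(c,b), ready(a,a), ready(b,e), ready(e,e), ready(f,e), ready(f,f)}
5. bind(f,e)  →  {holds(b), near(b,b), near(c,b), near(f,f), ready(a,a), ready(b,e), ready(e,e), ready(f,f)}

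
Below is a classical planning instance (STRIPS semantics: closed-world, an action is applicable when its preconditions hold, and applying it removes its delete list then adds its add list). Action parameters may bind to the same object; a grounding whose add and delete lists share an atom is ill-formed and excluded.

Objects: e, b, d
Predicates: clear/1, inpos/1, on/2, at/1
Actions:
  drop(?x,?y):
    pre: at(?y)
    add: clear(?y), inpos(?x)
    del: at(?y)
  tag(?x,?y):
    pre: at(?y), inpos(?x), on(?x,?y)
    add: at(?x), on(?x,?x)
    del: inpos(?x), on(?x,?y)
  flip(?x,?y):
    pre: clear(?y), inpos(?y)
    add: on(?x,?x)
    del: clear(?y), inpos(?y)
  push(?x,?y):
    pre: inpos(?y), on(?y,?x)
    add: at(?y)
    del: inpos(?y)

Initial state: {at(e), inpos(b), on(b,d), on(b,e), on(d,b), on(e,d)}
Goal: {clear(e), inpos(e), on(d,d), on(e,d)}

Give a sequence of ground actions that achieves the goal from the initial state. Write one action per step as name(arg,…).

1. drop(e,e)  →  {clear(e), inpos(b), inpos(e), on(b,d), on(b,e), on(d,b), on(e,d)}
2. push(e,b)  →  {at(b), clear(e), inpos(e), on(b,d), on(b,e), on(d,b), on(e,d)}
3. drop(b,b)  →  {clear(b), clear(e), inpos(b), inpos(e), on(b,d), on(b,e), on(d,b), on(e,d)}
4. flip(d,b)  →  {clear(e), inpos(e), on(b,d), on(b,e), on(d,b), on(d,d), on(e,d)}

drop(e,e); push(e,b); drop(b,b); flip(d,b)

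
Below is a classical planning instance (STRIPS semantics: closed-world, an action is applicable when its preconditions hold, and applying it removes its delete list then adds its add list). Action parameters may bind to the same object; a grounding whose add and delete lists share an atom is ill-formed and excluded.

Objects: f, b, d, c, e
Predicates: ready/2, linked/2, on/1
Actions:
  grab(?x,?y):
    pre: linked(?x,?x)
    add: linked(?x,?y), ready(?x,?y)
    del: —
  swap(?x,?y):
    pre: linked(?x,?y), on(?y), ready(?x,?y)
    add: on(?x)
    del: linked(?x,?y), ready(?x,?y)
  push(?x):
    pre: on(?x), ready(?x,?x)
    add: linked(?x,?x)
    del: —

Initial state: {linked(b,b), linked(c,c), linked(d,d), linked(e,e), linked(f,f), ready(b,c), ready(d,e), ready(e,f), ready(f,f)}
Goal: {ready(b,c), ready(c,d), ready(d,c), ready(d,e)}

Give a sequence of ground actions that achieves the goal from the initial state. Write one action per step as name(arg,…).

grab(d,c); grab(c,d)

1. grab(d,c)  →  {linked(b,b), linked(c,c), linked(d,c), linked(d,d), linked(e,e), linked(f,f), ready(b,c), ready(d,c), ready(d,e), ready(e,f), ready(f,f)}
2. grab(c,d)  →  {linked(b,b), linked(c,c), linked(c,d), linked(d,c), linked(d,d), linked(e,e), linked(f,f), ready(b,c), ready(c,d), ready(d,c), ready(d,e), ready(e,f), ready(f,f)}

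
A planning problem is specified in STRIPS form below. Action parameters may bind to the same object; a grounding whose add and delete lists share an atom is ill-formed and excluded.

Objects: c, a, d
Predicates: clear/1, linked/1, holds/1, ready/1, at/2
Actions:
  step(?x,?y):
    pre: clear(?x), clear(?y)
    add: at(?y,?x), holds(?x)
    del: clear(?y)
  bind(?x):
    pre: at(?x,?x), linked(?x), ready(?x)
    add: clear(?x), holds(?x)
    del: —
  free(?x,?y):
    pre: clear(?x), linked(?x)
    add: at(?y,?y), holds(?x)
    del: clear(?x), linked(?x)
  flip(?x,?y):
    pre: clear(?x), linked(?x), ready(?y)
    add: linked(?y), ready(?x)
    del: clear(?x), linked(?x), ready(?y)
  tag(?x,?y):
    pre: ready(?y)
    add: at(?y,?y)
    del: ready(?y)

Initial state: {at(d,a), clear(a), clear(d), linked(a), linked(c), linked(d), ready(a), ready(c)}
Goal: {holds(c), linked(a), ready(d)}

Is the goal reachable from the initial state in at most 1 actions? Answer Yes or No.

1. free(a,c)  →  {at(c,c), at(d,a), clear(d), holds(a), linked(c), linked(d), ready(a), ready(c)}
2. bind(c)  →  {at(c,c), at(d,a), clear(c), clear(d), holds(a), holds(c), linked(c), linked(d), ready(a), ready(c)}
3. flip(d,a)  →  {at(c,c), at(d,a), clear(c), holds(a), holds(c), linked(a), linked(c), ready(c), ready(d)}
optimal plan length = 3; 3 > 1

No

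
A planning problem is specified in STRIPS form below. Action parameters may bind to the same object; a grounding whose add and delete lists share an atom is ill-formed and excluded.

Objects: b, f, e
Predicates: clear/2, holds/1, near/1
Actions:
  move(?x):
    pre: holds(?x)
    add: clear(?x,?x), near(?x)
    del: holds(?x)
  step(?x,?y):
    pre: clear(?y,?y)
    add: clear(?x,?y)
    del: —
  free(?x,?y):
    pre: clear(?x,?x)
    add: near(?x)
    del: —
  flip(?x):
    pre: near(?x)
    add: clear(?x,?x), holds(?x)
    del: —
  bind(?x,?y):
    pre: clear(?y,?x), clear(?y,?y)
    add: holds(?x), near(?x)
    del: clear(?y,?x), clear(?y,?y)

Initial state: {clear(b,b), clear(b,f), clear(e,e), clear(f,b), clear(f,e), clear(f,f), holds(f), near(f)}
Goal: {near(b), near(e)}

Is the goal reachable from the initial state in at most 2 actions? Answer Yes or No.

Yes

1. free(b,b)  →  {clear(b,b), clear(b,f), clear(e,e), clear(f,b), clear(f,e), clear(f,f), holds(f), near(b), near(f)}
2. free(e,b)  →  {clear(b,b), clear(b,f), clear(e,e), clear(f,b), clear(f,e), clear(f,f), holds(f), near(b), near(e), near(f)}
optimal plan length = 2; 2 ≤ 2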